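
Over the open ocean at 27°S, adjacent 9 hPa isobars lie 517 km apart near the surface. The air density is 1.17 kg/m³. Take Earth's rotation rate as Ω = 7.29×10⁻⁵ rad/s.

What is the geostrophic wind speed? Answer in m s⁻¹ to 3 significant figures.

Coriolis parameter at 27°S:
f = 2Ω sin φ = 2 × 7.29×10⁻⁵ × sin 27° = 6.62×10⁻⁵ s⁻¹
Pressure gradient: |∂P/∂n| = 900 Pa / 517000 m = 1.74×10⁻³ Pa/m
Geostrophic balance (pressure-gradient force = Coriolis force):
V_g = (1/(fρ)) |∂P/∂n| = 1.74×10⁻³ / (6.62×10⁻⁵ × 1.17) = 22.5 m/s

22.5 m s⁻¹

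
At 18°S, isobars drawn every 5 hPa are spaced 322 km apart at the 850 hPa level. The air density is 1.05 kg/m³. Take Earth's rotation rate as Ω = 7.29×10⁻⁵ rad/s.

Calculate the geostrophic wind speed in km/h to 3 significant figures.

118 km/h

Coriolis parameter at 18°S:
f = 2Ω sin φ = 2 × 7.29×10⁻⁵ × sin 18° = 4.51×10⁻⁵ s⁻¹
Pressure gradient: |∂P/∂n| = 500 Pa / 322000 m = 1.55×10⁻³ Pa/m
Geostrophic balance (pressure-gradient force = Coriolis force):
V_g = (1/(fρ)) |∂P/∂n| = 1.55×10⁻³ / (4.51×10⁻⁵ × 1.05) = 32.8 m/s
Converting: 32.8 m/s × 3.6 = 118 km/h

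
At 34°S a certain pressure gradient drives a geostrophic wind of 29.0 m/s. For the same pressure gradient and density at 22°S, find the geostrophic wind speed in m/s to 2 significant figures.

43 m/s

With the same pressure gradient and density, V_g ∝ 1/f ∝ 1/sin φ.
V₂ = V₁ · sin φ₁ / sin φ₂ = 29.0 × sin 34° / sin 22°
V₂ = 29.0 × 0.5592/0.3746 = 43 m/s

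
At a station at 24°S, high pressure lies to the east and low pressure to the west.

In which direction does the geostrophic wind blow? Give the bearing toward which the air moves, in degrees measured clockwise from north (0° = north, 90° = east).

180°

The pressure-gradient force points toward the west (bearing 270°).
Geostrophic balance: in the Southern Hemisphere the Coriolis force deflects motion to the left, so the geostrophic wind blows 90° to the left of the pressure-gradient force (low pressure on the right).
Rotating 270° by 90° counterclockwise gives 180° — the wind blows toward the south.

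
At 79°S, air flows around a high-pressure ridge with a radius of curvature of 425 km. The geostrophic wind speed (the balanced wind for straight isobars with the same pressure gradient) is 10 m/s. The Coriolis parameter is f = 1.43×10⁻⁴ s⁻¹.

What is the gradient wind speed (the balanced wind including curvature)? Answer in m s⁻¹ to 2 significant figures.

13 m s⁻¹

Around a high, pressure-gradient force acts outward with centrifugal, so Coriolis balances both:
fV = (1/ρ)|∂P/∂n| + V²/R  →  V² − fR·V + fR·V_g = 0
With fR = 1.43×10⁻⁴ × 425×10³ m = 60.8 m/s:
V = [fR − √((fR)² − 4 fR V_g)]/2 = [60.8 − √(60.8² − 4×60.8×10)]/2 = 12.6 m/s
Supergeostrophic (V > V_g = 10 m/s), as expected around a high.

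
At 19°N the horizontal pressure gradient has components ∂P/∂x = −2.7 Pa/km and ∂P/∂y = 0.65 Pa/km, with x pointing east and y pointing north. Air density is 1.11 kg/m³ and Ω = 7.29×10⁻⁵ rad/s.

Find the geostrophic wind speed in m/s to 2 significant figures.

53 m/s

Coriolis parameter at 19°N:
f = 2Ω sin φ = 2 × 7.29×10⁻⁵ × sin 19° = 4.75×10⁻⁵ s⁻¹
Component geostrophic relations (x east, y north):
u_g = −(1/(fρ)) ∂P/∂y,  v_g = (1/(fρ)) ∂P/∂x
u_g = −(0.65×10⁻³)/(4.75×10⁻⁵ × 1.11) = −12.3 m/s;  v_g = (−2.7×10⁻³)/(4.75×10⁻⁵ × 1.11) = −51.2 m/s
|V_g| = √(u_g² + v_g²) = 52.7 m/s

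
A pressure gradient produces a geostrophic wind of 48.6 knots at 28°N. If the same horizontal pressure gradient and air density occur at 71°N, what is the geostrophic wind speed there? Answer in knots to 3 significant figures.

24.1 knots

With the same pressure gradient and density, V_g ∝ 1/f ∝ 1/sin φ.
V₂ = V₁ · sin φ₁ / sin φ₂ = 48.6 × sin 28° / sin 71°
V₂ = 48.6 × 0.4695/0.9455 = 24.1 knots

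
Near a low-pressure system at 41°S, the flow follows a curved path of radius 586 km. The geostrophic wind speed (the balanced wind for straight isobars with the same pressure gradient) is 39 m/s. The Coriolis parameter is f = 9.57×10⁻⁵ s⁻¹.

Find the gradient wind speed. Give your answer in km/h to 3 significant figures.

95.4 km/h

Around a low, centrifugal force acts outward with Coriolis, so pressure-gradient force balances both:
(1/ρ)|∂P/∂n| = fV + V²/R  →  V² + fR·V − fR·V_g = 0
With fR = 9.57×10⁻⁵ × 586×10³ m = 56.1 m/s:
V = [−fR + √((fR)² + 4 fR V_g)]/2 = [−56.1 + √(56.1² + 4×56.1×39)]/2 = 26.5 m/s
Subgeostrophic (V < V_g = 39 m/s), as expected around a low.
Converting: 26.5 m/s × 3.6 = 95.4 km/h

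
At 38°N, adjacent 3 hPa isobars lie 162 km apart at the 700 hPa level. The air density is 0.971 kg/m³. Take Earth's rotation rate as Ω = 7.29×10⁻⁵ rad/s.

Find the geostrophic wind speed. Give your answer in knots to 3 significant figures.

41.3 knots

Coriolis parameter at 38°N:
f = 2Ω sin φ = 2 × 7.29×10⁻⁵ × sin 38° = 8.98×10⁻⁵ s⁻¹
Pressure gradient: |∂P/∂n| = 300 Pa / 162000 m = 1.85×10⁻³ Pa/m
Geostrophic balance (pressure-gradient force = Coriolis force):
V_g = (1/(fρ)) |∂P/∂n| = 1.85×10⁻³ / (8.98×10⁻⁵ × 0.971) = 21.2 m/s
Converting: 21.2 m/s × 1.944 = 41.3 knots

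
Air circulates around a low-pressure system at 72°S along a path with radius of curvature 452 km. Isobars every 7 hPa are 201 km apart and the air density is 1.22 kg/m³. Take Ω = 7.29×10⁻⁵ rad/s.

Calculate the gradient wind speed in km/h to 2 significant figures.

Coriolis parameter at 72°S:
f = 2Ω sin φ = 2 × 7.29×10⁻⁵ × sin 72° = 1.39×10⁻⁴ s⁻¹
Pressure gradient: |∂P/∂n| = 700 Pa / 201000 m = 3.48×10⁻³ Pa/m
Geostrophic speed: V_g = |∂P/∂n|/(fρ) = 3.48×10⁻³/(1.39×10⁻⁴ × 1.22) = 20.6 m/s
Around a low, centrifugal force acts outward with Coriolis, so pressure-gradient force balances both:
(1/ρ)|∂P/∂n| = fV + V²/R  →  V² + fR·V − fR·V_g = 0
With fR = 1.39×10⁻⁴ × 452×10³ m = 62.7 m/s:
V = [−fR + √((fR)² + 4 fR V_g)]/2 = [−62.7 + √(62.7² + 4×62.7×20.6)]/2 = 16.3 m/s
Subgeostrophic (V < V_g = 20.6 m/s), as expected around a low.
Converting: 16.3 m/s × 3.6 = 59 km/h

59 km/h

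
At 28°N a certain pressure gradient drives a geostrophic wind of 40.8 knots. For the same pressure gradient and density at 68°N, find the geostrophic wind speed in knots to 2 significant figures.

With the same pressure gradient and density, V_g ∝ 1/f ∝ 1/sin φ.
V₂ = V₁ · sin φ₁ / sin φ₂ = 40.8 × sin 28° / sin 68°
V₂ = 40.8 × 0.4695/0.9272 = 21 knots

21 knots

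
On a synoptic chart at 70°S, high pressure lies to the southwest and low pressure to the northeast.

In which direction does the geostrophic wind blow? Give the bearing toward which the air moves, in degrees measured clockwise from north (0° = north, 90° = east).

315°

The pressure-gradient force points toward the northeast (bearing 045°).
Geostrophic balance: in the Southern Hemisphere the Coriolis force deflects motion to the left, so the geostrophic wind blows 90° to the left of the pressure-gradient force (low pressure on the right).
Rotating 045° by 90° counterclockwise gives 315° — the wind blows toward the northwest.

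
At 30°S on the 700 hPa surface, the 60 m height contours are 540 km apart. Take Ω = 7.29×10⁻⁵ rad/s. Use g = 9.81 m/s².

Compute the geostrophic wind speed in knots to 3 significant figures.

Coriolis parameter at 30°S:
f = 2Ω sin φ = 2 × 7.29×10⁻⁵ × sin 30° = 7.29×10⁻⁵ s⁻¹
Height gradient: |∂Z/∂n| = 60 m / 540000 m = 1.11×10⁻⁴
On a pressure surface, geostrophic balance gives V_g = (g/f)|∂Z/∂n|:
V_g = 9.81 × 1.11×10⁻⁴ / 7.29×10⁻⁵ = 15.0 m/s
Converting: 15.0 m/s × 1.944 = 29.1 knots

29.1 knots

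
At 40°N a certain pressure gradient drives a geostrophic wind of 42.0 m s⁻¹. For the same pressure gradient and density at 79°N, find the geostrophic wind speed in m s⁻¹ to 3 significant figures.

With the same pressure gradient and density, V_g ∝ 1/f ∝ 1/sin φ.
V₂ = V₁ · sin φ₁ / sin φ₂ = 42.0 × sin 40° / sin 79°
V₂ = 42.0 × 0.6428/0.9816 = 27.5 m s⁻¹

27.5 m s⁻¹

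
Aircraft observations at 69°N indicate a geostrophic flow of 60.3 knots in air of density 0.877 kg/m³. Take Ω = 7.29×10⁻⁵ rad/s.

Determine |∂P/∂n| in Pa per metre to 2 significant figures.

3.7×10⁻³ Pa/m

Coriolis parameter at 69°N:
f = 2Ω sin φ = 2 × 7.29×10⁻⁵ × sin 69° = 1.36×10⁻⁴ s⁻¹
Wind speed in SI: 60.3 knots = 31.0 m/s
Geostrophic balance rearranged: |∂P/∂n| = f ρ V_g
|∂P/∂n| = 1.36×10⁻⁴ × 0.877 × 31.0 = 3.70×10⁻³ Pa/m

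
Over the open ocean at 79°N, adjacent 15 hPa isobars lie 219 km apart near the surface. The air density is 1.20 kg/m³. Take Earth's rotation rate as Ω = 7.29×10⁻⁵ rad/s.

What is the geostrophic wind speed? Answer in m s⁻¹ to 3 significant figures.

39.9 m s⁻¹

Coriolis parameter at 79°N:
f = 2Ω sin φ = 2 × 7.29×10⁻⁵ × sin 79° = 1.43×10⁻⁴ s⁻¹
Pressure gradient: |∂P/∂n| = 1500 Pa / 219000 m = 6.85×10⁻³ Pa/m
Geostrophic balance (pressure-gradient force = Coriolis force):
V_g = (1/(fρ)) |∂P/∂n| = 6.85×10⁻³ / (1.43×10⁻⁴ × 1.20) = 39.9 m/s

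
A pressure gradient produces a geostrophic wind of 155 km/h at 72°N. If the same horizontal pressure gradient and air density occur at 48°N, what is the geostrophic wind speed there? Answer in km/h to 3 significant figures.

With the same pressure gradient and density, V_g ∝ 1/f ∝ 1/sin φ.
V₂ = V₁ · sin φ₁ / sin φ₂ = 155 × sin 72° / sin 48°
V₂ = 155 × 0.9511/0.7431 = 198 km/h

198 km/h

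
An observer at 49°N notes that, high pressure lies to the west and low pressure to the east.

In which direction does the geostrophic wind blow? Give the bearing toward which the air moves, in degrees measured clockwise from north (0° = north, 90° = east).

180°

The pressure-gradient force points toward the east (bearing 090°).
Geostrophic balance: in the Northern Hemisphere the Coriolis force deflects motion to the right, so the geostrophic wind blows 90° to the right of the pressure-gradient force (low pressure on the left).
Rotating 090° by 90° clockwise gives 180° — the wind blows toward the south.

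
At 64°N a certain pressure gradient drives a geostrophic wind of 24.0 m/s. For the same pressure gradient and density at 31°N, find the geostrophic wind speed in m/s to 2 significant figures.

42 m/s

With the same pressure gradient and density, V_g ∝ 1/f ∝ 1/sin φ.
V₂ = V₁ · sin φ₁ / sin φ₂ = 24.0 × sin 64° / sin 31°
V₂ = 24.0 × 0.8988/0.5150 = 42 m/s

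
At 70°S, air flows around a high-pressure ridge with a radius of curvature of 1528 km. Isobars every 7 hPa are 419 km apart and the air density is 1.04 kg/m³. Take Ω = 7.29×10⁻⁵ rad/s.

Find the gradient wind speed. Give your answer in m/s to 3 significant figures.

Coriolis parameter at 70°S:
f = 2Ω sin φ = 2 × 7.29×10⁻⁵ × sin 70° = 1.37×10⁻⁴ s⁻¹
Pressure gradient: |∂P/∂n| = 700 Pa / 419000 m = 1.67×10⁻³ Pa/m
Geostrophic speed: V_g = |∂P/∂n|/(fρ) = 1.67×10⁻³/(1.37×10⁻⁴ × 1.04) = 11.7 m/s
Around a high, pressure-gradient force acts outward with centrifugal, so Coriolis balances both:
fV = (1/ρ)|∂P/∂n| + V²/R  →  V² − fR·V + fR·V_g = 0
With fR = 1.37×10⁻⁴ × 1528×10³ m = 209 m/s:
V = [fR − √((fR)² − 4 fR V_g)]/2 = [209 − √(209² − 4×209×11.7)]/2 = 12.5 m/s
Supergeostrophic (V > V_g = 11.7 m/s), as expected around a high.

12.5 m/s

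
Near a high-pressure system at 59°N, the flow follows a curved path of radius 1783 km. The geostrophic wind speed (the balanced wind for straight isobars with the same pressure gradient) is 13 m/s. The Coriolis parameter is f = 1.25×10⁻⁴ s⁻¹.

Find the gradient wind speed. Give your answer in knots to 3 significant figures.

Around a high, pressure-gradient force acts outward with centrifugal, so Coriolis balances both:
fV = (1/ρ)|∂P/∂n| + V²/R  →  V² − fR·V + fR·V_g = 0
With fR = 1.25×10⁻⁴ × 1783×10³ m = 223 m/s:
V = [fR − √((fR)² − 4 fR V_g)]/2 = [223 − √(223² − 4×223×13)]/2 = 13.9 m/s
Supergeostrophic (V > V_g = 13 m/s), as expected around a high.
Converting: 13.9 m/s × 1.944 = 26.9 knots

26.9 knots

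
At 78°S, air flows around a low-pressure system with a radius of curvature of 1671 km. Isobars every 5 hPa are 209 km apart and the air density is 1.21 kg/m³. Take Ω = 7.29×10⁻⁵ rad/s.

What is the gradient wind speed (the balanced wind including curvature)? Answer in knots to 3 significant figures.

Coriolis parameter at 78°S:
f = 2Ω sin φ = 2 × 7.29×10⁻⁵ × sin 78° = 1.43×10⁻⁴ s⁻¹
Pressure gradient: |∂P/∂n| = 500 Pa / 209000 m = 2.39×10⁻³ Pa/m
Geostrophic speed: V_g = |∂P/∂n|/(fρ) = 2.39×10⁻³/(1.43×10⁻⁴ × 1.21) = 13.9 m/s
Around a low, centrifugal force acts outward with Coriolis, so pressure-gradient force balances both:
(1/ρ)|∂P/∂n| = fV + V²/R  →  V² + fR·V − fR·V_g = 0
With fR = 1.43×10⁻⁴ × 1671×10³ m = 238 m/s:
V = [−fR + √((fR)² + 4 fR V_g)]/2 = [−238 + √(238² + 4×238×13.9)]/2 = 13.1 m/s
Subgeostrophic (V < V_g = 13.9 m/s), as expected around a low.
Converting: 13.1 m/s × 1.944 = 25.5 knots

25.5 knots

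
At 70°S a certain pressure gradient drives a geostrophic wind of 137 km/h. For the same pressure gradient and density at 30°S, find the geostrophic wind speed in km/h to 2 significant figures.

260 km/h

With the same pressure gradient and density, V_g ∝ 1/f ∝ 1/sin φ.
V₂ = V₁ · sin φ₁ / sin φ₂ = 137 × sin 70° / sin 30°
V₂ = 137 × 0.9397/0.5000 = 260 km/h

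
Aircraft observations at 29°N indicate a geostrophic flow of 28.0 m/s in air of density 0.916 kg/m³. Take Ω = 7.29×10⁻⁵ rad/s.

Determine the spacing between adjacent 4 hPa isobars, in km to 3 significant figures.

Coriolis parameter at 29°N:
f = 2Ω sin φ = 2 × 7.29×10⁻⁵ × sin 29° = 7.07×10⁻⁵ s⁻¹
Geostrophic balance rearranged: |∂P/∂n| = f ρ V_g
|∂P/∂n| = 7.07×10⁻⁵ × 0.916 × 28.0 = 1.81×10⁻³ Pa/m
Isobar spacing: Δn = ΔP/|∂P/∂n| = 400 Pa / 1.81×10⁻³ Pa/m = 220637 m ≈ 221 km

221 km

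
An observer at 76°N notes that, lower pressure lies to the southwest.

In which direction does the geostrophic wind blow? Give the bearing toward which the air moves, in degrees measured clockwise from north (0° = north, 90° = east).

315°

The pressure-gradient force points toward the southwest (bearing 225°).
Geostrophic balance: in the Northern Hemisphere the Coriolis force deflects motion to the right, so the geostrophic wind blows 90° to the right of the pressure-gradient force (low pressure on the left).
Rotating 225° by 90° clockwise gives 315° — the wind blows toward the northwest.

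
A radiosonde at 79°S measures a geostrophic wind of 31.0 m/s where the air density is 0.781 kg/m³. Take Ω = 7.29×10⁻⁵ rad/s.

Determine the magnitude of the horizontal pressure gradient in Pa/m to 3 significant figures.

Coriolis parameter at 79°S:
f = 2Ω sin φ = 2 × 7.29×10⁻⁵ × sin 79° = 1.43×10⁻⁴ s⁻¹
Geostrophic balance rearranged: |∂P/∂n| = f ρ V_g
|∂P/∂n| = 1.43×10⁻⁴ × 0.781 × 31.0 = 3.47×10⁻³ Pa/m

3.47×10⁻³ Pa/m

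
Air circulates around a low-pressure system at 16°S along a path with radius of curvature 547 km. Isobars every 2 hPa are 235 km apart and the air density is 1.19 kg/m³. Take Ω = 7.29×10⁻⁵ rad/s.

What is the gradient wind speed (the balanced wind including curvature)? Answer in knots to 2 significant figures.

23 knots

Coriolis parameter at 16°S:
f = 2Ω sin φ = 2 × 7.29×10⁻⁵ × sin 16° = 4.02×10⁻⁵ s⁻¹
Pressure gradient: |∂P/∂n| = 200 Pa / 235000 m = 8.51×10⁻⁴ Pa/m
Geostrophic speed: V_g = |∂P/∂n|/(fρ) = 8.51×10⁻⁴/(4.02×10⁻⁵ × 1.19) = 17.8 m/s
Around a low, centrifugal force acts outward with Coriolis, so pressure-gradient force balances both:
(1/ρ)|∂P/∂n| = fV + V²/R  →  V² + fR·V − fR·V_g = 0
With fR = 4.02×10⁻⁵ × 547×10³ m = 22.0 m/s:
V = [−fR + √((fR)² + 4 fR V_g)]/2 = [−22.0 + √(22.0² + 4×22.0×17.8)]/2 = 11.6 m/s
Subgeostrophic (V < V_g = 17.8 m/s), as expected around a low.
Converting: 11.6 m/s × 1.944 = 23 knots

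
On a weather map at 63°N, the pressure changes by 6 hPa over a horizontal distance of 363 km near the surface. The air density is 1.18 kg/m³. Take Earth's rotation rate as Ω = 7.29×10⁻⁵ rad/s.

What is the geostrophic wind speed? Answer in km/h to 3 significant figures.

38.8 km/h

Coriolis parameter at 63°N:
f = 2Ω sin φ = 2 × 7.29×10⁻⁵ × sin 63° = 1.30×10⁻⁴ s⁻¹
Pressure gradient: |∂P/∂n| = 600 Pa / 363000 m = 1.65×10⁻³ Pa/m
Geostrophic balance (pressure-gradient force = Coriolis force):
V_g = (1/(fρ)) |∂P/∂n| = 1.65×10⁻³ / (1.30×10⁻⁴ × 1.18) = 10.8 m/s
Converting: 10.8 m/s × 3.6 = 38.8 km/h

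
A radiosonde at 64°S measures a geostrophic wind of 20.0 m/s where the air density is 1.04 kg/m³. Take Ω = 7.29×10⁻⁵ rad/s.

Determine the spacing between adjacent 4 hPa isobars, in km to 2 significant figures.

Coriolis parameter at 64°S:
f = 2Ω sin φ = 2 × 7.29×10⁻⁵ × sin 64° = 1.31×10⁻⁴ s⁻¹
Geostrophic balance rearranged: |∂P/∂n| = f ρ V_g
|∂P/∂n| = 1.31×10⁻⁴ × 1.04 × 20.0 = 2.73×10⁻³ Pa/m
Isobar spacing: Δn = ΔP/|∂P/∂n| = 400 Pa / 2.73×10⁻³ Pa/m = 146750 m ≈ 150 km

150 km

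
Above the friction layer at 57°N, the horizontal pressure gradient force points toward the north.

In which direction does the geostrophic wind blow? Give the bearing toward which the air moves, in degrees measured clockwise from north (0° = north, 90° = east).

090°

The pressure-gradient force points toward the north (bearing 000°).
Geostrophic balance: in the Northern Hemisphere the Coriolis force deflects motion to the right, so the geostrophic wind blows 90° to the right of the pressure-gradient force (low pressure on the left).
Rotating 000° by 90° clockwise gives 090° — the wind blows toward the east.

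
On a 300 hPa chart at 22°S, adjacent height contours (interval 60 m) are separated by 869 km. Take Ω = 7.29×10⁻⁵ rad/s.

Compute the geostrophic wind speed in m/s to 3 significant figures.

12.4 m/s

Coriolis parameter at 22°S:
f = 2Ω sin φ = 2 × 7.29×10⁻⁵ × sin 22° = 5.46×10⁻⁵ s⁻¹
Height gradient: |∂Z/∂n| = 60 m / 869000 m = 6.90×10⁻⁵
On a pressure surface, geostrophic balance gives V_g = (g/f)|∂Z/∂n|:
V_g = 9.81 × 6.90×10⁻⁵ / 5.46×10⁻⁵ = 12.4 m/s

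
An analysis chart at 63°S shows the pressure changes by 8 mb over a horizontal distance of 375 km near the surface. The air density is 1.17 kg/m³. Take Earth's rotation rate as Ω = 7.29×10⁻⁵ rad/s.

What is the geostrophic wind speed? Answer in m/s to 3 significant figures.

14.0 m/s

Coriolis parameter at 63°S:
f = 2Ω sin φ = 2 × 7.29×10⁻⁵ × sin 63° = 1.30×10⁻⁴ s⁻¹
Pressure gradient: |∂P/∂n| = 800 Pa / 375000 m = 2.13×10⁻³ Pa/m
Geostrophic balance (pressure-gradient force = Coriolis force):
V_g = (1/(fρ)) |∂P/∂n| = 2.13×10⁻³ / (1.30×10⁻⁴ × 1.17) = 14.0 m/s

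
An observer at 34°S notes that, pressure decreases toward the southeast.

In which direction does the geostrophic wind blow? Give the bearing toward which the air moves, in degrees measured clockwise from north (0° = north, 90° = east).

The pressure-gradient force points toward the southeast (bearing 135°).
Geostrophic balance: in the Southern Hemisphere the Coriolis force deflects motion to the left, so the geostrophic wind blows 90° to the left of the pressure-gradient force (low pressure on the right).
Rotating 135° by 90° counterclockwise gives 045° — the wind blows toward the northeast.

045°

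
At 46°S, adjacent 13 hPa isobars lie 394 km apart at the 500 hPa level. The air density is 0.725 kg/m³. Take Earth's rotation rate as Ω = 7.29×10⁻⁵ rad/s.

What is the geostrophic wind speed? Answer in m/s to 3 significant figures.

Coriolis parameter at 46°S:
f = 2Ω sin φ = 2 × 7.29×10⁻⁵ × sin 46° = 1.05×10⁻⁴ s⁻¹
Pressure gradient: |∂P/∂n| = 1300 Pa / 394000 m = 3.30×10⁻³ Pa/m
Geostrophic balance (pressure-gradient force = Coriolis force):
V_g = (1/(fρ)) |∂P/∂n| = 3.30×10⁻³ / (1.05×10⁻⁴ × 0.725) = 43.4 m/s

43.4 m/s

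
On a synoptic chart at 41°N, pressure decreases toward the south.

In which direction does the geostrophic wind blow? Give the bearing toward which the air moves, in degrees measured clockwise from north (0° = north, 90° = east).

The pressure-gradient force points toward the south (bearing 180°).
Geostrophic balance: in the Northern Hemisphere the Coriolis force deflects motion to the right, so the geostrophic wind blows 90° to the right of the pressure-gradient force (low pressure on the left).
Rotating 180° by 90° clockwise gives 270° — the wind blows toward the west.

270°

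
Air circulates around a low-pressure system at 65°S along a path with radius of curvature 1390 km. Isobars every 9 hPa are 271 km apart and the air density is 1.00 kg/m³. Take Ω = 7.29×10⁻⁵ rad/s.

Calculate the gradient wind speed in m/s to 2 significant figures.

22 m/s

Coriolis parameter at 65°S:
f = 2Ω sin φ = 2 × 7.29×10⁻⁵ × sin 65° = 1.32×10⁻⁴ s⁻¹
Pressure gradient: |∂P/∂n| = 900 Pa / 271000 m = 3.32×10⁻³ Pa/m
Geostrophic speed: V_g = |∂P/∂n|/(fρ) = 3.32×10⁻³/(1.32×10⁻⁴ × 1.00) = 25.1 m/s
Around a low, centrifugal force acts outward with Coriolis, so pressure-gradient force balances both:
(1/ρ)|∂P/∂n| = fV + V²/R  →  V² + fR·V − fR·V_g = 0
With fR = 1.32×10⁻⁴ × 1390×10³ m = 184 m/s:
V = [−fR + √((fR)² + 4 fR V_g)]/2 = [−184 + √(184² + 4×184×25.1)]/2 = 22.4 m/s
Subgeostrophic (V < V_g = 25.1 m/s), as expected around a low.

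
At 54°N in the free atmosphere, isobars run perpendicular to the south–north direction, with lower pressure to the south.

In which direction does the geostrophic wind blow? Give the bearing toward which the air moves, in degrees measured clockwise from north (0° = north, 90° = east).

The pressure-gradient force points toward the south (bearing 180°).
Geostrophic balance: in the Northern Hemisphere the Coriolis force deflects motion to the right, so the geostrophic wind blows 90° to the right of the pressure-gradient force (low pressure on the left).
Rotating 180° by 90° clockwise gives 270° — the wind blows toward the west.

270°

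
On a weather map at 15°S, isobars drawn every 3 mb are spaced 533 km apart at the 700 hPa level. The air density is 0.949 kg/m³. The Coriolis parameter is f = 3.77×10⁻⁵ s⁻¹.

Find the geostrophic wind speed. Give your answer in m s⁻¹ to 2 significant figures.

Pressure gradient: |∂P/∂n| = 300 Pa / 533000 m = 5.63×10⁻⁴ Pa/m
Geostrophic balance (pressure-gradient force = Coriolis force):
V_g = (1/(fρ)) |∂P/∂n| = 5.63×10⁻⁴ / (3.77×10⁻⁵ × 0.949) = 15.7 m/s

16 m s⁻¹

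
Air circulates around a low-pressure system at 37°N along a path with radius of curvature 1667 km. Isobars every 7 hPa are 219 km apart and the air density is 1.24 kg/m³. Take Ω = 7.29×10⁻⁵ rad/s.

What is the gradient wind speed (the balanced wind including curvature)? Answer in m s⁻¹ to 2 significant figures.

25 m s⁻¹

Coriolis parameter at 37°N:
f = 2Ω sin φ = 2 × 7.29×10⁻⁵ × sin 37° = 8.77×10⁻⁵ s⁻¹
Pressure gradient: |∂P/∂n| = 700 Pa / 219000 m = 3.20×10⁻³ Pa/m
Geostrophic speed: V_g = |∂P/∂n|/(fρ) = 3.20×10⁻³/(8.77×10⁻⁵ × 1.24) = 29.4 m/s
Around a low, centrifugal force acts outward with Coriolis, so pressure-gradient force balances both:
(1/ρ)|∂P/∂n| = fV + V²/R  →  V² + fR·V − fR·V_g = 0
With fR = 8.77×10⁻⁵ × 1667×10³ m = 146 m/s:
V = [−fR + √((fR)² + 4 fR V_g)]/2 = [−146 + √(146² + 4×146×29.4)]/2 = 25.1 m/s
Subgeostrophic (V < V_g = 29.4 m/s), as expected around a low.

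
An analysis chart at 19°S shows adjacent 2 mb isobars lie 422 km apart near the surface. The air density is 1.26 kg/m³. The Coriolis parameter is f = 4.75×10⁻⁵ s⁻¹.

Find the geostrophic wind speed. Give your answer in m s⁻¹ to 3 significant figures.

7.92 m s⁻¹

Pressure gradient: |∂P/∂n| = 200 Pa / 422000 m = 4.74×10⁻⁴ Pa/m
Geostrophic balance (pressure-gradient force = Coriolis force):
V_g = (1/(fρ)) |∂P/∂n| = 4.74×10⁻⁴ / (4.75×10⁻⁵ × 1.26) = 7.92 m/s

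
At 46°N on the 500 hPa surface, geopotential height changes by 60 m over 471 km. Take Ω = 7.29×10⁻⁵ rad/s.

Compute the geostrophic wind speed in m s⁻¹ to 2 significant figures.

Coriolis parameter at 46°N:
f = 2Ω sin φ = 2 × 7.29×10⁻⁵ × sin 46° = 1.05×10⁻⁴ s⁻¹
Height gradient: |∂Z/∂n| = 60 m / 471000 m = 1.27×10⁻⁴
On a pressure surface, geostrophic balance gives V_g = (g/f)|∂Z/∂n|:
V_g = 9.81 × 1.27×10⁻⁴ / 1.05×10⁻⁴ = 11.9 m/s

12 m s⁻¹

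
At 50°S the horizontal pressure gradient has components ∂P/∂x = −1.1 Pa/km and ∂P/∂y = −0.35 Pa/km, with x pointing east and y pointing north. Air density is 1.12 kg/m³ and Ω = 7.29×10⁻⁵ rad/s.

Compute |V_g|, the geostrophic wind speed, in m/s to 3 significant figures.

9.23 m/s

Coriolis parameter at 50°S:
f = 2Ω sin φ = 2 × 7.29×10⁻⁵ × sin 50° = 1.12×10⁻⁴ s⁻¹
In the Southern Hemisphere f is negative: f = −1.12×10⁻⁴ s⁻¹.
Component geostrophic relations (x east, y north):
u_g = −(1/(fρ)) ∂P/∂y,  v_g = (1/(fρ)) ∂P/∂x
u_g = −(−0.35×10⁻³)/(−1.12×10⁻⁴ × 1.12) = −2.80 m/s;  v_g = (−1.1×10⁻³)/(−1.12×10⁻⁴ × 1.12) = 8.79 m/s
|V_g| = √(u_g² + v_g²) = 9.23 m/s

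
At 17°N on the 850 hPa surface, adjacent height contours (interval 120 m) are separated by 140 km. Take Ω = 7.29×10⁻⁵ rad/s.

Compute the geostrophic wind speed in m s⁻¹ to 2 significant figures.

Coriolis parameter at 17°N:
f = 2Ω sin φ = 2 × 7.29×10⁻⁵ × sin 17° = 4.26×10⁻⁵ s⁻¹
Height gradient: |∂Z/∂n| = 120 m / 140000 m = 8.57×10⁻⁴
On a pressure surface, geostrophic balance gives V_g = (g/f)|∂Z/∂n|:
V_g = 9.81 × 8.57×10⁻⁴ / 4.26×10⁻⁵ = 197 m/s

200 m s⁻¹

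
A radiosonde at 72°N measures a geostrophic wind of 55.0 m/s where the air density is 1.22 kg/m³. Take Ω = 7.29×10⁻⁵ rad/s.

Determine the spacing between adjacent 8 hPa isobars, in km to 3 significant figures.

Coriolis parameter at 72°N:
f = 2Ω sin φ = 2 × 7.29×10⁻⁵ × sin 72° = 1.39×10⁻⁴ s⁻¹
Geostrophic balance rearranged: |∂P/∂n| = f ρ V_g
|∂P/∂n| = 1.39×10⁻⁴ × 1.22 × 55.0 = 9.30×10⁻³ Pa/m
Isobar spacing: Δn = ΔP/|∂P/∂n| = 800 Pa / 9.30×10⁻³ Pa/m = 85981 m ≈ 86.0 km

86.0 km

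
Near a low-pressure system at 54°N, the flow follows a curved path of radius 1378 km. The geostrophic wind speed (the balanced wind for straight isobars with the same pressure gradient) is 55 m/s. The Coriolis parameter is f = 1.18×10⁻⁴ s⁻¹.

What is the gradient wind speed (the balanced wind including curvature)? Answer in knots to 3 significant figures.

Around a low, centrifugal force acts outward with Coriolis, so pressure-gradient force balances both:
(1/ρ)|∂P/∂n| = fV + V²/R  →  V² + fR·V − fR·V_g = 0
With fR = 1.18×10⁻⁴ × 1378×10³ m = 163 m/s:
V = [−fR + √((fR)² + 4 fR V_g)]/2 = [−163 + √(163² + 4×163×55)]/2 = 43.4 m/s
Subgeostrophic (V < V_g = 55 m/s), as expected around a low.
Converting: 43.4 m/s × 1.944 = 84.4 knots

84.4 knots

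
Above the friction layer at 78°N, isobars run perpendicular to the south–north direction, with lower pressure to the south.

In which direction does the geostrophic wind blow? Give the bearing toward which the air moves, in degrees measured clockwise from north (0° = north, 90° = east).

270°

The pressure-gradient force points toward the south (bearing 180°).
Geostrophic balance: in the Northern Hemisphere the Coriolis force deflects motion to the right, so the geostrophic wind blows 90° to the right of the pressure-gradient force (low pressure on the left).
Rotating 180° by 90° clockwise gives 270° — the wind blows toward the west.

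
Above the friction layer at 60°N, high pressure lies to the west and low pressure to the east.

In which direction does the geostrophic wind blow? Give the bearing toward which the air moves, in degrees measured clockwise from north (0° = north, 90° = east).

180°

The pressure-gradient force points toward the east (bearing 090°).
Geostrophic balance: in the Northern Hemisphere the Coriolis force deflects motion to the right, so the geostrophic wind blows 90° to the right of the pressure-gradient force (low pressure on the left).
Rotating 090° by 90° clockwise gives 180° — the wind blows toward the south.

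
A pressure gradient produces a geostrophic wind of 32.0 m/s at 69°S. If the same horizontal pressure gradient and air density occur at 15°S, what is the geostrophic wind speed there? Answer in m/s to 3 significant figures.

With the same pressure gradient and density, V_g ∝ 1/f ∝ 1/sin φ.
V₂ = V₁ · sin φ₁ / sin φ₂ = 32.0 × sin 69° / sin 15°
V₂ = 32.0 × 0.9336/0.2588 = 115 m/s

115 m/s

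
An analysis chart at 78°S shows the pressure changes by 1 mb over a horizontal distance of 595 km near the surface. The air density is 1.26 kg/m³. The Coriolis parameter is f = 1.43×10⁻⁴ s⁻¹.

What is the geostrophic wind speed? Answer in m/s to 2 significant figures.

0.93 m/s

Pressure gradient: |∂P/∂n| = 100 Pa / 595000 m = 1.68×10⁻⁴ Pa/m
Geostrophic balance (pressure-gradient force = Coriolis force):
V_g = (1/(fρ)) |∂P/∂n| = 1.68×10⁻⁴ / (1.43×10⁻⁴ × 1.26) = 0.933 m/s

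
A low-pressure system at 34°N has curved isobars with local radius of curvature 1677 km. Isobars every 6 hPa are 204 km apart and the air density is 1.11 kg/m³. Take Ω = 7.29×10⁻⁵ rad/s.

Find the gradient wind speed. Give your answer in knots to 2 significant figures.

Coriolis parameter at 34°N:
f = 2Ω sin φ = 2 × 7.29×10⁻⁵ × sin 34° = 8.15×10⁻⁵ s⁻¹
Pressure gradient: |∂P/∂n| = 600 Pa / 204000 m = 2.94×10⁻³ Pa/m
Geostrophic speed: V_g = |∂P/∂n|/(fρ) = 2.94×10⁻³/(8.15×10⁻⁵ × 1.11) = 32.5 m/s
Around a low, centrifugal force acts outward with Coriolis, so pressure-gradient force balances both:
(1/ρ)|∂P/∂n| = fV + V²/R  →  V² + fR·V − fR·V_g = 0
With fR = 8.15×10⁻⁵ × 1677×10³ m = 137 m/s:
V = [−fR + √((fR)² + 4 fR V_g)]/2 = [−137 + √(137² + 4×137×32.5)]/2 = 27.1 m/s
Subgeostrophic (V < V_g = 32.5 m/s), as expected around a low.
Converting: 27.1 m/s × 1.944 = 53 knots

53 knots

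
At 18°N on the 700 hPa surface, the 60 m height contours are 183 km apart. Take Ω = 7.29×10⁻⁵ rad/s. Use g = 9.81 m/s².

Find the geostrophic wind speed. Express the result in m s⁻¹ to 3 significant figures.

71.4 m s⁻¹

Coriolis parameter at 18°N:
f = 2Ω sin φ = 2 × 7.29×10⁻⁵ × sin 18° = 4.51×10⁻⁵ s⁻¹
Height gradient: |∂Z/∂n| = 60 m / 183000 m = 3.28×10⁻⁴
On a pressure surface, geostrophic balance gives V_g = (g/f)|∂Z/∂n|:
V_g = 9.81 × 3.28×10⁻⁴ / 4.51×10⁻⁵ = 71.4 m/s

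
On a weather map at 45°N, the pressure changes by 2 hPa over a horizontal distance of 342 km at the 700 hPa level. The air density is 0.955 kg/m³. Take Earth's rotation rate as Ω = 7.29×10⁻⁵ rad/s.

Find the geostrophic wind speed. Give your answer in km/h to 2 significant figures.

21 km/h

Coriolis parameter at 45°N:
f = 2Ω sin φ = 2 × 7.29×10⁻⁵ × sin 45° = 1.03×10⁻⁴ s⁻¹
Pressure gradient: |∂P/∂n| = 200 Pa / 342000 m = 5.85×10⁻⁴ Pa/m
Geostrophic balance (pressure-gradient force = Coriolis force):
V_g = (1/(fρ)) |∂P/∂n| = 5.85×10⁻⁴ / (1.03×10⁻⁴ × 0.955) = 5.94 m/s
Converting: 5.94 m/s × 3.6 = 21 km/h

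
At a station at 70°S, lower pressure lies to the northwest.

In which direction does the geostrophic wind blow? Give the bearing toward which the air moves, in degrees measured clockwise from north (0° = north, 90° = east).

225°

The pressure-gradient force points toward the northwest (bearing 315°).
Geostrophic balance: in the Southern Hemisphere the Coriolis force deflects motion to the left, so the geostrophic wind blows 90° to the left of the pressure-gradient force (low pressure on the right).
Rotating 315° by 90° counterclockwise gives 225° — the wind blows toward the southwest.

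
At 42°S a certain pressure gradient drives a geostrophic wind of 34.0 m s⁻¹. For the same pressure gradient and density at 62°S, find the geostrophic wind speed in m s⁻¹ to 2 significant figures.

26 m s⁻¹

With the same pressure gradient and density, V_g ∝ 1/f ∝ 1/sin φ.
V₂ = V₁ · sin φ₁ / sin φ₂ = 34.0 × sin 42° / sin 62°
V₂ = 34.0 × 0.6691/0.8829 = 26 m s⁻¹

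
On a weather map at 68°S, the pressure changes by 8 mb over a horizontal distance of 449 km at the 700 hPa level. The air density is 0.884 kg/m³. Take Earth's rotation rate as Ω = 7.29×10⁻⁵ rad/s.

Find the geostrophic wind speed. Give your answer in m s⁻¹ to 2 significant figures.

Coriolis parameter at 68°S:
f = 2Ω sin φ = 2 × 7.29×10⁻⁵ × sin 68° = 1.35×10⁻⁴ s⁻¹
Pressure gradient: |∂P/∂n| = 800 Pa / 449000 m = 1.78×10⁻³ Pa/m
Geostrophic balance (pressure-gradient force = Coriolis force):
V_g = (1/(fρ)) |∂P/∂n| = 1.78×10⁻³ / (1.35×10⁻⁴ × 0.884) = 14.9 m/s

15 m s⁻¹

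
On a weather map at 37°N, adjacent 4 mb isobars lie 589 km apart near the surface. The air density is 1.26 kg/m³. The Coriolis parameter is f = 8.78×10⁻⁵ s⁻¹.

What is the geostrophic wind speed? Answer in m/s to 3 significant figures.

6.14 m/s

Pressure gradient: |∂P/∂n| = 400 Pa / 589000 m = 6.79×10⁻⁴ Pa/m
Geostrophic balance (pressure-gradient force = Coriolis force):
V_g = (1/(fρ)) |∂P/∂n| = 6.79×10⁻⁴ / (8.78×10⁻⁵ × 1.26) = 6.14 m/s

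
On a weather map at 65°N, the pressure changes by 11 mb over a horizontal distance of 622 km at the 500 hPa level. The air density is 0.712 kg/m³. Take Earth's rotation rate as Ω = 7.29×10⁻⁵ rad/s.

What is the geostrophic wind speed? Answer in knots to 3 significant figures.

36.5 knots

Coriolis parameter at 65°N:
f = 2Ω sin φ = 2 × 7.29×10⁻⁵ × sin 65° = 1.32×10⁻⁴ s⁻¹
Pressure gradient: |∂P/∂n| = 1100 Pa / 622000 m = 1.77×10⁻³ Pa/m
Geostrophic balance (pressure-gradient force = Coriolis force):
V_g = (1/(fρ)) |∂P/∂n| = 1.77×10⁻³ / (1.32×10⁻⁴ × 0.712) = 18.8 m/s
Converting: 18.8 m/s × 1.944 = 36.5 knots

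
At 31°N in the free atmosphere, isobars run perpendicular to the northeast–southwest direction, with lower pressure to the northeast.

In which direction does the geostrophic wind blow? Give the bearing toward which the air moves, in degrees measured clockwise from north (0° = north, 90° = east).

135°

The pressure-gradient force points toward the northeast (bearing 045°).
Geostrophic balance: in the Northern Hemisphere the Coriolis force deflects motion to the right, so the geostrophic wind blows 90° to the right of the pressure-gradient force (low pressure on the left).
Rotating 045° by 90° clockwise gives 135° — the wind blows toward the southeast.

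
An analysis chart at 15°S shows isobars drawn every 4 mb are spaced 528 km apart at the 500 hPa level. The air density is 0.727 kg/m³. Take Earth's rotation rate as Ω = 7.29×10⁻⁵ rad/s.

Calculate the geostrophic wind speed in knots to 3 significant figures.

53.7 knots

Coriolis parameter at 15°S:
f = 2Ω sin φ = 2 × 7.29×10⁻⁵ × sin 15° = 3.77×10⁻⁵ s⁻¹
Pressure gradient: |∂P/∂n| = 400 Pa / 528000 m = 7.58×10⁻⁴ Pa/m
Geostrophic balance (pressure-gradient force = Coriolis force):
V_g = (1/(fρ)) |∂P/∂n| = 7.58×10⁻⁴ / (3.77×10⁻⁵ × 0.727) = 27.6 m/s
Converting: 27.6 m/s × 1.944 = 53.7 knots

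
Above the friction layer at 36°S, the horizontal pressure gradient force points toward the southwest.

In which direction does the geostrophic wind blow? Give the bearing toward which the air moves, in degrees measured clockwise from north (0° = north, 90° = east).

The pressure-gradient force points toward the southwest (bearing 225°).
Geostrophic balance: in the Southern Hemisphere the Coriolis force deflects motion to the left, so the geostrophic wind blows 90° to the left of the pressure-gradient force (low pressure on the right).
Rotating 225° by 90° counterclockwise gives 135° — the wind blows toward the southeast.

135°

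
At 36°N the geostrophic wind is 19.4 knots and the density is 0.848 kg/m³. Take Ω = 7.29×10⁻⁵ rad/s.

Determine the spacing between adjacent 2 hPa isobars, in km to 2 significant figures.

Coriolis parameter at 36°N:
f = 2Ω sin φ = 2 × 7.29×10⁻⁵ × sin 36° = 8.57×10⁻⁵ s⁻¹
Wind speed in SI: 19.4 knots = 9.98 m/s
Geostrophic balance rearranged: |∂P/∂n| = f ρ V_g
|∂P/∂n| = 8.57×10⁻⁵ × 0.848 × 9.98 = 7.25×10⁻⁴ Pa/m
Isobar spacing: Δn = ΔP/|∂P/∂n| = 200 Pa / 7.25×10⁻⁴ Pa/m = 275752 m ≈ 280 km

280 km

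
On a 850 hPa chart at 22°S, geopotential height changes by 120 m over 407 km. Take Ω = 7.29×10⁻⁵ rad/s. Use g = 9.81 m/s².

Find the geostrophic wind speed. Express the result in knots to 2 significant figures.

Coriolis parameter at 22°S:
f = 2Ω sin φ = 2 × 7.29×10⁻⁵ × sin 22° = 5.46×10⁻⁵ s⁻¹
Height gradient: |∂Z/∂n| = 120 m / 407000 m = 2.95×10⁻⁴
On a pressure surface, geostrophic balance gives V_g = (g/f)|∂Z/∂n|:
V_g = 9.81 × 2.95×10⁻⁴ / 5.46×10⁻⁵ = 53.0 m/s
Converting: 53.0 m/s × 1.944 = 100 knots

100 knots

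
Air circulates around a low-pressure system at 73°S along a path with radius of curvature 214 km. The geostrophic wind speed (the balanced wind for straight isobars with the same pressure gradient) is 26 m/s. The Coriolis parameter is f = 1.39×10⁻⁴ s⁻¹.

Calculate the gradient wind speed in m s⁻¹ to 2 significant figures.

17 m s⁻¹

Around a low, centrifugal force acts outward with Coriolis, so pressure-gradient force balances both:
(1/ρ)|∂P/∂n| = fV + V²/R  →  V² + fR·V − fR·V_g = 0
With fR = 1.39×10⁻⁴ × 214×10³ m = 29.7 m/s:
V = [−fR + √((fR)² + 4 fR V_g)]/2 = [−29.7 + √(29.7² + 4×29.7×26)]/2 = 16.7 m/s
Subgeostrophic (V < V_g = 26 m/s), as expected around a low.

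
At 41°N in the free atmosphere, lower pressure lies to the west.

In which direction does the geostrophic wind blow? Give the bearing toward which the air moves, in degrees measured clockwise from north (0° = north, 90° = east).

The pressure-gradient force points toward the west (bearing 270°).
Geostrophic balance: in the Northern Hemisphere the Coriolis force deflects motion to the right, so the geostrophic wind blows 90° to the right of the pressure-gradient force (low pressure on the left).
Rotating 270° by 90° clockwise gives 000° — the wind blows toward the north.

000°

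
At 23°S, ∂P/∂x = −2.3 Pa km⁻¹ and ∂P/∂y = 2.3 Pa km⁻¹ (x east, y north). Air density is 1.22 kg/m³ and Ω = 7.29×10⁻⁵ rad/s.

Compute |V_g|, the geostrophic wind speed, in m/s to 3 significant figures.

Coriolis parameter at 23°S:
f = 2Ω sin φ = 2 × 7.29×10⁻⁵ × sin 23° = 5.70×10⁻⁵ s⁻¹
In the Southern Hemisphere f is negative: f = −5.70×10⁻⁵ s⁻¹.
Component geostrophic relations (x east, y north):
u_g = −(1/(fρ)) ∂P/∂y,  v_g = (1/(fρ)) ∂P/∂x
u_g = −(2.3×10⁻³)/(−5.70×10⁻⁵ × 1.22) = 33.1 m/s;  v_g = (−2.3×10⁻³)/(−5.70×10⁻⁵ × 1.22) = 33.1 m/s
|V_g| = √(u_g² + v_g²) = 46.8 m/s

46.8 m/s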